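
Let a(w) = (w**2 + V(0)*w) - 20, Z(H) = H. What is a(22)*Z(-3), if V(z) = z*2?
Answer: -1392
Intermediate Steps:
V(z) = 2*z
a(w) = -20 + w**2 (a(w) = (w**2 + (2*0)*w) - 20 = (w**2 + 0*w) - 20 = (w**2 + 0) - 20 = w**2 - 20 = -20 + w**2)
a(22)*Z(-3) = (-20 + 22**2)*(-3) = (-20 + 484)*(-3) = 464*(-3) = -1392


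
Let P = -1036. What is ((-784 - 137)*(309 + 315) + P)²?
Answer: 331476547600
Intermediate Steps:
((-784 - 137)*(309 + 315) + P)² = ((-784 - 137)*(309 + 315) - 1036)² = (-921*624 - 1036)² = (-574704 - 1036)² = (-575740)² = 331476547600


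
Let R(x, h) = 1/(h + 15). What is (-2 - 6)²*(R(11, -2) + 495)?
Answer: 411904/13 ≈ 31685.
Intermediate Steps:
R(x, h) = 1/(15 + h)
(-2 - 6)²*(R(11, -2) + 495) = (-2 - 6)²*(1/(15 - 2) + 495) = (-8)²*(1/13 + 495) = 64*(1/13 + 495) = 64*(6436/13) = 411904/13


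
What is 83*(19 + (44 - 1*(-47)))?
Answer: 9130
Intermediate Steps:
83*(19 + (44 - 1*(-47))) = 83*(19 + (44 + 47)) = 83*(19 + 91) = 83*110 = 9130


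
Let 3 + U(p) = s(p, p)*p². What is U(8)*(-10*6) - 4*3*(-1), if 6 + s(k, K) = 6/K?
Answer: 20352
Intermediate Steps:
s(k, K) = -6 + 6/K
U(p) = -3 + p²*(-6 + 6/p) (U(p) = -3 + (-6 + 6/p)*p² = -3 + p²*(-6 + 6/p))
U(8)*(-10*6) - 4*3*(-1) = (-3 - 6*8² + 6*8)*(-10*6) - 4*3*(-1) = (-3 - 6*64 + 48)*(-60) - 12*(-1) = (-3 - 384 + 48)*(-60) + 12 = -339*(-60) + 12 = 20340 + 12 = 20352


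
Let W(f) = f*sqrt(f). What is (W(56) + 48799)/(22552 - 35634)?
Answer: -48799/13082 - 56*sqrt(14)/6541 ≈ -3.7623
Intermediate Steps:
W(f) = f**(3/2)
(W(56) + 48799)/(22552 - 35634) = (56**(3/2) + 48799)/(22552 - 35634) = (112*sqrt(14) + 48799)/(-13082) = (48799 + 112*sqrt(14))*(-1/13082) = -48799/13082 - 56*sqrt(14)/6541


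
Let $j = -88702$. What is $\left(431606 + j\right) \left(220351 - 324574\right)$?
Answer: $-35738483592$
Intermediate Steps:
$\left(431606 + j\right) \left(220351 - 324574\right) = \left(431606 - 88702\right) \left(220351 - 324574\right) = 342904 \left(-104223\right) = -35738483592$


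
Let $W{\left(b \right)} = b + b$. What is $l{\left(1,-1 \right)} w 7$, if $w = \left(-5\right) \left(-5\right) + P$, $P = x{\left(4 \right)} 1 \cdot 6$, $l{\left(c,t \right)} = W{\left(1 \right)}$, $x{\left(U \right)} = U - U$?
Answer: $350$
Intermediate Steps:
$W{\left(b \right)} = 2 b$
$x{\left(U \right)} = 0$
$l{\left(c,t \right)} = 2$ ($l{\left(c,t \right)} = 2 \cdot 1 = 2$)
$P = 0$ ($P = 0 \cdot 1 \cdot 6 = 0 \cdot 6 = 0$)
$w = 25$ ($w = \left(-5\right) \left(-5\right) + 0 = 25 + 0 = 25$)
$l{\left(1,-1 \right)} w 7 = 2 \cdot 25 \cdot 7 = 50 \cdot 7 = 350$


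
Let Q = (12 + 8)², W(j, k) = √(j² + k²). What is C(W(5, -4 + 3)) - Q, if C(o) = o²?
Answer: -374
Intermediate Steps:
Q = 400 (Q = 20² = 400)
C(W(5, -4 + 3)) - Q = (√(5² + (-4 + 3)²))² - 1*400 = (√(25 + (-1)²))² - 400 = (√(25 + 1))² - 400 = (√26)² - 400 = 26 - 400 = -374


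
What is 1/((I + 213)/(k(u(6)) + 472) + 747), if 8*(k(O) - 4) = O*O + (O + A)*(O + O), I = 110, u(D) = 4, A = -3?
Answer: 479/358136 ≈ 0.0013375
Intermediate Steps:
k(O) = 4 + O²/8 + O*(-3 + O)/4 (k(O) = 4 + (O*O + (O - 3)*(O + O))/8 = 4 + (O² + (-3 + O)*(2*O))/8 = 4 + (O² + 2*O*(-3 + O))/8 = 4 + (O²/8 + O*(-3 + O)/4) = 4 + O²/8 + O*(-3 + O)/4)
1/((I + 213)/(k(u(6)) + 472) + 747) = 1/((110 + 213)/((4 - ¾*4 + (3/8)*4²) + 472) + 747) = 1/(323/((4 - 3 + (3/8)*16) + 472) + 747) = 1/(323/((4 - 3 + 6) + 472) + 747) = 1/(323/(7 + 472) + 747) = 1/(323/479 + 747) = 1/(358136/479) = 479/358136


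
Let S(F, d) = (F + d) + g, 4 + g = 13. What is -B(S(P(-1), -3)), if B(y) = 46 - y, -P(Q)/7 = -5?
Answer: -5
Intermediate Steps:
g = 9 (g = -4 + 13 = 9)
P(Q) = 35 (P(Q) = -7*(-5) = 35)
S(F, d) = 9 + F + d (S(F, d) = (F + d) + 9 = 9 + F + d)
-B(S(P(-1), -3)) = -(46 - (9 + 35 - 3)) = -(46 - 1*41) = -(46 - 41) = -1*5 = -5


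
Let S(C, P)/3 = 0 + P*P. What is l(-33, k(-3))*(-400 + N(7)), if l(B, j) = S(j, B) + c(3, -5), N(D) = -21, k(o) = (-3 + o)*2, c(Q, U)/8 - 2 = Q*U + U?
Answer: -1314783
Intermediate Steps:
c(Q, U) = 16 + 8*U + 8*Q*U (c(Q, U) = 16 + 8*(Q*U + U) = 16 + 8*(U + Q*U) = 16 + (8*U + 8*Q*U) = 16 + 8*U + 8*Q*U)
S(C, P) = 3*P**2 (S(C, P) = 3*(0 + P*P) = 3*(0 + P**2) = 3*P**2)
k(o) = -6 + 2*o
l(B, j) = -144 + 3*B**2 (l(B, j) = 3*B**2 + (16 + 8*(-5) + 8*3*(-5)) = 3*B**2 + (16 - 40 - 120) = 3*B**2 - 144 = -144 + 3*B**2)
l(-33, k(-3))*(-400 + N(7)) = (-144 + 3*(-33)**2)*(-400 - 21) = (-144 + 3*1089)*(-421) = (-144 + 3267)*(-421) = 3123*(-421) = -1314783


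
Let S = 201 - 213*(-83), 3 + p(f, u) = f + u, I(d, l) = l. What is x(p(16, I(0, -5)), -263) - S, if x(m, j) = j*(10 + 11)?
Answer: -23403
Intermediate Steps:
p(f, u) = -3 + f + u (p(f, u) = -3 + (f + u) = -3 + f + u)
x(m, j) = 21*j (x(m, j) = j*21 = 21*j)
S = 17880 (S = 201 + 17679 = 17880)
x(p(16, I(0, -5)), -263) - S = 21*(-263) - 1*17880 = -5523 - 17880 = -23403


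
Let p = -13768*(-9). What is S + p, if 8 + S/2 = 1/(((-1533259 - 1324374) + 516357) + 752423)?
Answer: 196852531286/1588853 ≈ 1.2390e+5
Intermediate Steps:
p = 123912
S = -25421650/1588853 (S = -16 + 2/(((-1533259 - 1324374) + 516357) + 752423) = -16 + 2/((-2857633 + 516357) + 752423) = -16 + 2/(-2341276 + 752423) = -16 + 2/(-1588853) = -16 + 2*(-1/1588853) = -16 - 2/1588853 = -25421650/1588853 ≈ -16.000)
S + p = -25421650/1588853 + 123912 = 196852531286/1588853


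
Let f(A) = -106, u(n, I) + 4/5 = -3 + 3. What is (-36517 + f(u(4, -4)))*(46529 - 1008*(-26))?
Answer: -2663847151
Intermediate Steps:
u(n, I) = -⅘ (u(n, I) = -⅘ + (-3 + 3) = -⅘ + 0 = -⅘)
(-36517 + f(u(4, -4)))*(46529 - 1008*(-26)) = (-36517 - 106)*(46529 - 1008*(-26)) = -36623*(46529 + 26208) = -36623*72737 = -2663847151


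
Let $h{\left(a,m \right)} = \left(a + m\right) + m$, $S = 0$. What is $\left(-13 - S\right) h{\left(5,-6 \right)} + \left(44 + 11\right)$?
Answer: $146$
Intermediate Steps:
$h{\left(a,m \right)} = a + 2 m$
$\left(-13 - S\right) h{\left(5,-6 \right)} + \left(44 + 11\right) = \left(-13 - 0\right) \left(5 + 2 \left(-6\right)\right) + \left(44 + 11\right) = \left(-13 + 0\right) \left(5 - 12\right) + 55 = \left(-13\right) \left(-7\right) + 55 = 91 + 55 = 146$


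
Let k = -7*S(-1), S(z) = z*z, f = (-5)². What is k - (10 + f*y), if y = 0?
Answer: -17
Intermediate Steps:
f = 25
S(z) = z²
k = -7 (k = -7*(-1)² = -7*1 = -7)
k - (10 + f*y) = -7 - (10 + 25*0) = -7 - (10 + 0) = -7 - 1*10 = -7 - 10 = -17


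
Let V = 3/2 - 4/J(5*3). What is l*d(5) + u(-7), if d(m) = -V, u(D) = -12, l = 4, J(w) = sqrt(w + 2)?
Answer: -18 + 16*sqrt(17)/17 ≈ -14.119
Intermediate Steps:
J(w) = sqrt(2 + w)
V = 3/2 - 4*sqrt(17)/17 (V = 3/2 - 4/sqrt(2 + 5*3) = 3*(1/2) - 4/sqrt(2 + 15) = 3/2 - 4*sqrt(17)/17 ≈ 0.52986)
d(m) = -3/2 + 4*sqrt(17)/17 (d(m) = -(3/2 - 4*sqrt(17)/17) = -3/2 + 4*sqrt(17)/17)
l*d(5) + u(-7) = 4*(-3/2 + 4*sqrt(17)/17) - 12 = (-6 + 16*sqrt(17)/17) - 12 = -18 + 16*sqrt(17)/17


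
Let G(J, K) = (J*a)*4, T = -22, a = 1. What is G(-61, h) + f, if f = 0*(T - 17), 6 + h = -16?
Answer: -244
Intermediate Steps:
h = -22 (h = -6 - 16 = -22)
G(J, K) = 4*J (G(J, K) = (J*1)*4 = J*4 = 4*J)
f = 0 (f = 0*(-22 - 17) = 0*(-39) = 0)
G(-61, h) + f = 4*(-61) + 0 = -244 + 0 = -244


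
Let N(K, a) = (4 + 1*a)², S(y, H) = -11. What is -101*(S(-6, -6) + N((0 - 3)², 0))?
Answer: -505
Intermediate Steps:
N(K, a) = (4 + a)²
-101*(S(-6, -6) + N((0 - 3)², 0)) = -101*(-11 + (4 + 0)²) = -101*(-11 + 4²) = -101*(-11 + 16) = -101*5 = -505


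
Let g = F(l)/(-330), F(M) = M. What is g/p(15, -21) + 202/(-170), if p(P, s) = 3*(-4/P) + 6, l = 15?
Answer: -58197/48620 ≈ -1.1970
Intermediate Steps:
p(P, s) = 6 - 12/P (p(P, s) = -12/P + 6 = 6 - 12/P)
g = -1/22 (g = 15/(-330) = 15*(-1/330) = -1/22 ≈ -0.045455)
g/p(15, -21) + 202/(-170) = -1/(22*(6 - 12/15)) + 202/(-170) = -1/(22*(6 - 12*1/15)) + 202*(-1/170) = -1/(22*(6 - ⅘)) - 101/85 = -1/(22*26/5) - 101/85 = -1/22*5/26 - 101/85 = -5/572 - 101/85 = -58197/48620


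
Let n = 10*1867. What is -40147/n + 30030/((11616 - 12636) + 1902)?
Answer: 12505963/392070 ≈ 31.897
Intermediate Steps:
n = 18670
-40147/n + 30030/((11616 - 12636) + 1902) = -40147/18670 + 30030/((11616 - 12636) + 1902) = -40147*1/18670 + 30030/(-1020 + 1902) = -40147/18670 + 30030/882 = -40147/18670 + 30030*(1/882) = -40147/18670 + 715/21 = 12505963/392070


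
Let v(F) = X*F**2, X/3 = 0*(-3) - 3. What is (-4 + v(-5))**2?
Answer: 52441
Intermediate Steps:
X = -9 (X = 3*(0*(-3) - 3) = 3*(0 - 3) = 3*(-3) = -9)
v(F) = -9*F**2
(-4 + v(-5))**2 = (-4 - 9*(-5)**2)**2 = (-4 - 9*25)**2 = (-4 - 225)**2 = (-229)**2 = 52441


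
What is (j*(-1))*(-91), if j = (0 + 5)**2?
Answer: 2275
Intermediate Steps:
j = 25 (j = 5**2 = 25)
(j*(-1))*(-91) = (25*(-1))*(-91) = -25*(-91) = 2275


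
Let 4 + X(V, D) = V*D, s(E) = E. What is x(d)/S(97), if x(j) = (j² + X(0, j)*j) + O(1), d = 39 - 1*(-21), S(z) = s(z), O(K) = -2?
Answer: 3358/97 ≈ 34.619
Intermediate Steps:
S(z) = z
X(V, D) = -4 + D*V (X(V, D) = -4 + V*D = -4 + D*V)
d = 60 (d = 39 + 21 = 60)
x(j) = -2 + j² - 4*j (x(j) = (j² + (-4 + j*0)*j) - 2 = (j² + (-4 + 0)*j) - 2 = (j² - 4*j) - 2 = -2 + j² - 4*j)
x(d)/S(97) = (-2 + 60² - 4*60)/97 = (-2 + 3600 - 240)*(1/97) = 3358*(1/97) = 3358/97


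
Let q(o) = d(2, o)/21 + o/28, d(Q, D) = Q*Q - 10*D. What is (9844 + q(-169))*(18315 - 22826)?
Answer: -3758407315/84 ≈ -4.4743e+7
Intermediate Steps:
d(Q, D) = Q**2 - 10*D
q(o) = 4/21 - 37*o/84 (q(o) = (2**2 - 10*o)/21 + o/28 = (4 - 10*o)*(1/21) + o*(1/28) = (4/21 - 10*o/21) + o/28 = 4/21 - 37*o/84)
(9844 + q(-169))*(18315 - 22826) = (9844 + (4/21 - 37/84*(-169)))*(18315 - 22826) = (9844 + (4/21 + 6253/84))*(-4511) = (9844 + 6269/84)*(-4511) = (833165/84)*(-4511) = -3758407315/84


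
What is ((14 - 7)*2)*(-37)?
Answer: -518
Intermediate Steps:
((14 - 7)*2)*(-37) = (7*2)*(-37) = 14*(-37) = -518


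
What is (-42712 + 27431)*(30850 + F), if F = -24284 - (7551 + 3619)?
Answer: 70353724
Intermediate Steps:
F = -35454 (F = -24284 - 1*11170 = -24284 - 11170 = -35454)
(-42712 + 27431)*(30850 + F) = (-42712 + 27431)*(30850 - 35454) = -15281*(-4604) = 70353724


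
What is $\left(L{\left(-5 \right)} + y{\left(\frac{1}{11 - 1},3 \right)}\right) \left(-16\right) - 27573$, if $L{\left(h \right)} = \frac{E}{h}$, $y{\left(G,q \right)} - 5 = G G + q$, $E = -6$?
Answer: $- \frac{693009}{25} \approx -27720.0$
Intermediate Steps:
$y{\left(G,q \right)} = 5 + q + G^{2}$ ($y{\left(G,q \right)} = 5 + \left(G G + q\right) = 5 + \left(G^{2} + q\right) = 5 + \left(q + G^{2}\right) = 5 + q + G^{2}$)
$L{\left(h \right)} = - \frac{6}{h}$
$\left(L{\left(-5 \right)} + y{\left(\frac{1}{11 - 1},3 \right)}\right) \left(-16\right) - 27573 = \left(- \frac{6}{-5} + \left(5 + 3 + \left(\frac{1}{11 - 1}\right)^{2}\right)\right) \left(-16\right) - 27573 = \left(\left(-6\right) \left(- \frac{1}{5}\right) + \left(5 + 3 + \left(\frac{1}{10}\right)^{2}\right)\right) \left(-16\right) - 27573 = \left(\frac{6}{5} + \left(5 + 3 + \left(\frac{1}{10}\right)^{2}\right)\right) \left(-16\right) - 27573 = \left(\frac{6}{5} + \left(5 + 3 + \frac{1}{100}\right)\right) \left(-16\right) - 27573 = \left(\frac{6}{5} + \frac{801}{100}\right) \left(-16\right) - 27573 = \frac{921}{100} \left(-16\right) - 27573 = - \frac{3684}{25} - 27573 = - \frac{693009}{25}$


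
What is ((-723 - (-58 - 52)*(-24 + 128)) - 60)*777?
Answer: 8280489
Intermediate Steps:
((-723 - (-58 - 52)*(-24 + 128)) - 60)*777 = ((-723 - (-110)*104) - 60)*777 = ((-723 - 1*(-11440)) - 60)*777 = ((-723 + 11440) - 60)*777 = (10717 - 60)*777 = 10657*777 = 8280489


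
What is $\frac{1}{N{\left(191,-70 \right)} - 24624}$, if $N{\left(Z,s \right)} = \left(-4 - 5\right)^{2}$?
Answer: $- \frac{1}{24543} \approx -4.0745 \cdot 10^{-5}$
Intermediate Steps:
$N{\left(Z,s \right)} = 81$ ($N{\left(Z,s \right)} = \left(-9\right)^{2} = 81$)
$\frac{1}{N{\left(191,-70 \right)} - 24624} = \frac{1}{81 - 24624} = \frac{1}{-24543} = - \frac{1}{24543}$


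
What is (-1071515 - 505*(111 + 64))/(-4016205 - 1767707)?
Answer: 579945/2891956 ≈ 0.20054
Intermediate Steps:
(-1071515 - 505*(111 + 64))/(-4016205 - 1767707) = (-1071515 - 505*175)/(-5783912) = (-1071515 - 88375)*(-1/5783912) = -1159890*(-1/5783912) = 579945/2891956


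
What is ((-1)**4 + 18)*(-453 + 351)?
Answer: -1938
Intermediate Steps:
((-1)**4 + 18)*(-453 + 351) = (1 + 18)*(-102) = 19*(-102) = -1938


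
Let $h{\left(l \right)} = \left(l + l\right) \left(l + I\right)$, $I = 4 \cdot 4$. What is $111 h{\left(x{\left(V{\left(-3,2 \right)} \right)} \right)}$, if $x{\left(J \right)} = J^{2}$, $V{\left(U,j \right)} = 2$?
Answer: $17760$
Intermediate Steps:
$I = 16$
$h{\left(l \right)} = 2 l \left(16 + l\right)$ ($h{\left(l \right)} = \left(l + l\right) \left(l + 16\right) = 2 l \left(16 + l\right)$)
$111 h{\left(x{\left(V{\left(-3,2 \right)} \right)} \right)} = 111 \cdot 2 \cdot 2^{2} \left(16 + 2^{2}\right) = 111 \cdot 2 \cdot 4 \left(16 + 4\right) = 111 \cdot 2 \cdot 4 \cdot 20 = 111 \cdot 160 = 17760$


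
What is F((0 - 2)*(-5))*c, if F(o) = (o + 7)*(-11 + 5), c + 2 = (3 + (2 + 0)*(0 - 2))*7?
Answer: 918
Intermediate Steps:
c = -9 (c = -2 + (3 + (2 + 0)*(0 - 2))*7 = -2 + (3 + 2*(-2))*7 = -2 + (3 - 4)*7 = -2 - 1*7 = -2 - 7 = -9)
F(o) = -42 - 6*o (F(o) = (7 + o)*(-6) = -42 - 6*o)
F((0 - 2)*(-5))*c = (-42 - 6*(0 - 2)*(-5))*(-9) = (-42 - (-12)*(-5))*(-9) = (-42 - 6*10)*(-9) = (-42 - 60)*(-9) = -102*(-9) = 918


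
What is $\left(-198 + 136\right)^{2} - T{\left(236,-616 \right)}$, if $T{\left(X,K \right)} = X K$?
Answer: $149220$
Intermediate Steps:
$T{\left(X,K \right)} = K X$
$\left(-198 + 136\right)^{2} - T{\left(236,-616 \right)} = \left(-198 + 136\right)^{2} - \left(-616\right) 236 = \left(-62\right)^{2} - -145376 = 3844 + 145376 = 149220$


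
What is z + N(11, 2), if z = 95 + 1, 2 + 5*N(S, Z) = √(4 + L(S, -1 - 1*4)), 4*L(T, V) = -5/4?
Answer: 478/5 + √59/20 ≈ 95.984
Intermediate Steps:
L(T, V) = -5/16 (L(T, V) = (-5/4)/4 = (-5*¼)/4 = (¼)*(-5/4) = -5/16)
N(S, Z) = -⅖ + √59/20 (N(S, Z) = -⅖ + √(4 - 5/16)/5 = -⅖ + √(59/16)/5 = -⅖ + (√59/4)/5 = -⅖ + √59/20)
z = 96
z + N(11, 2) = 96 + (-⅖ + √59/20) = 478/5 + √59/20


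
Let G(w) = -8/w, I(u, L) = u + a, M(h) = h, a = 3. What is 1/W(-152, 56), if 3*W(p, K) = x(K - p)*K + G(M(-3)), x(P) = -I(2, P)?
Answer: -9/832 ≈ -0.010817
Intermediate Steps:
I(u, L) = 3 + u (I(u, L) = u + 3 = 3 + u)
x(P) = -5 (x(P) = -(3 + 2) = -1*5 = -5)
W(p, K) = 8/9 - 5*K/3 (W(p, K) = (-5*K - 8/(-3))/3 = (-5*K - 8*(-⅓))/3 = (-5*K + 8/3)/3 = (8/3 - 5*K)/3 = 8/9 - 5*K/3)
1/W(-152, 56) = 1/(8/9 - 5/3*56) = 1/(8/9 - 280/3) = 1/(-832/9) = -9/832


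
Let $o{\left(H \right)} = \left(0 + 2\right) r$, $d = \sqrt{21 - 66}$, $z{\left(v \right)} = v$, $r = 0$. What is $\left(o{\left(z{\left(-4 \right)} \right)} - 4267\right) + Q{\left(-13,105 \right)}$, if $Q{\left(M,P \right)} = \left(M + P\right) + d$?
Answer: $-4175 + 3 i \sqrt{5} \approx -4175.0 + 6.7082 i$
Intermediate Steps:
$d = 3 i \sqrt{5}$ ($d = \sqrt{-45} = 3 i \sqrt{5} \approx 6.7082 i$)
$o{\left(H \right)} = 0$ ($o{\left(H \right)} = \left(0 + 2\right) 0 = 2 \cdot 0 = 0$)
$Q{\left(M,P \right)} = M + P + 3 i \sqrt{5}$ ($Q{\left(M,P \right)} = \left(M + P\right) + 3 i \sqrt{5} = M + P + 3 i \sqrt{5}$)
$\left(o{\left(z{\left(-4 \right)} \right)} - 4267\right) + Q{\left(-13,105 \right)} = \left(0 - 4267\right) + \left(-13 + 105 + 3 i \sqrt{5}\right) = -4267 + \left(92 + 3 i \sqrt{5}\right) = -4175 + 3 i \sqrt{5}$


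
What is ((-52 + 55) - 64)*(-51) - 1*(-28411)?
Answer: 31522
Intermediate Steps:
((-52 + 55) - 64)*(-51) - 1*(-28411) = (3 - 64)*(-51) + 28411 = -61*(-51) + 28411 = 3111 + 28411 = 31522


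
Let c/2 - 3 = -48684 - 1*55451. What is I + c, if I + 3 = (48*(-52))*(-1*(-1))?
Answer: -210763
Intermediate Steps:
I = -2499 (I = -3 + (48*(-52))*(-1*(-1)) = -3 - 2496*1 = -3 - 2496 = -2499)
c = -208264 (c = 6 + 2*(-48684 - 1*55451) = 6 + 2*(-48684 - 55451) = 6 + 2*(-104135) = 6 - 208270 = -208264)
I + c = -2499 - 208264 = -210763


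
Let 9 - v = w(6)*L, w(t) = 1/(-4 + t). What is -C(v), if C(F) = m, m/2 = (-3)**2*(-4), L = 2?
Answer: 72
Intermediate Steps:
v = 8 (v = 9 - 2/(-4 + 6) = 9 - 2/2 = 9 - 1*1 = 9 - 1 = 8)
m = -72 (m = 2*((-3)**2*(-4)) = 2*(9*(-4)) = 2*(-36) = -72)
C(F) = -72
-C(v) = -1*(-72) = 72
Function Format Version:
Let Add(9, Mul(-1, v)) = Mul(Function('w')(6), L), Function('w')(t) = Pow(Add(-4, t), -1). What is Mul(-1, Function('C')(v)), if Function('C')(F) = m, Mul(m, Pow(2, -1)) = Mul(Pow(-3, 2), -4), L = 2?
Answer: 72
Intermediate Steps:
v = 8 (v = Add(9, Mul(-1, Mul(Pow(Add(-4, 6), -1), 2))) = Add(9, Mul(-1, Mul(Pow(2, -1), 2))) = Add(9, Mul(-1, Mul(Rational(1, 2), 2))) = Add(9, Mul(-1, 1)) = Add(9, -1) = 8)
m = -72 (m = Mul(2, Mul(Pow(-3, 2), -4)) = Mul(2, Mul(9, -4)) = Mul(2, -36) = -72)
Function('C')(F) = -72
Mul(-1, Function('C')(v)) = Mul(-1, -72) = 72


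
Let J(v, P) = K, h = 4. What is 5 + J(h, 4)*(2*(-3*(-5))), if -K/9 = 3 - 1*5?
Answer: 545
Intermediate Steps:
K = 18 (K = -9*(3 - 1*5) = -9*(3 - 5) = -9*(-2) = 18)
J(v, P) = 18
5 + J(h, 4)*(2*(-3*(-5))) = 5 + 18*(2*(-3*(-5))) = 5 + 18*(2*15) = 5 + 18*30 = 5 + 540 = 545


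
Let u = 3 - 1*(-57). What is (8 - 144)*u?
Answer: -8160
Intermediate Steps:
u = 60 (u = 3 + 57 = 60)
(8 - 144)*u = (8 - 144)*60 = -136*60 = -8160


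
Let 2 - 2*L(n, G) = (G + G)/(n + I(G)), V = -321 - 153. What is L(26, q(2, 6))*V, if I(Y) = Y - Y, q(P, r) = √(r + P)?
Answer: -474 + 474*√2/13 ≈ -422.44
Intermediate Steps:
V = -474
q(P, r) = √(P + r)
I(Y) = 0
L(n, G) = 1 - G/n (L(n, G) = 1 - (G + G)/(2*(n + 0)) = 1 - 2*G/(2*n) = 1 - G/n)
L(26, q(2, 6))*V = ((26 - √(2 + 6))/26)*(-474) = ((26 - √8)/26)*(-474) = ((26 - 2*√2)/26)*(-474) = (1 - √2/13)*(-474) = -474 + 474*√2/13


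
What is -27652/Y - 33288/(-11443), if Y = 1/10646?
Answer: -3368626832768/11443 ≈ -2.9438e+8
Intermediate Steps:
Y = 1/10646 ≈ 9.3932e-5
-27652/Y - 33288/(-11443) = -27652/1/10646 - 33288/(-11443) = -27652*10646 - 33288*(-1/11443) = -294383192 + 33288/11443 = -3368626832768/11443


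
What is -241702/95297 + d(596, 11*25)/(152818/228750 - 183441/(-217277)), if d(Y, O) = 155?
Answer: 357991948810794689/3581545499312396 ≈ 99.955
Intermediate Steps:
-241702/95297 + d(596, 11*25)/(152818/228750 - 183441/(-217277)) = -241702/95297 + 155/(152818/228750 - 183441/(-217277)) = -241702*1/95297 + 155/(152818*(1/228750) - 183441*(-1/217277)) = -241702/95297 + 155/(76409/114375 + 183441/217277) = -241702/95297 + 155/(37582982668/24851056875) = -241702/95297 + 155*(24851056875/37582982668) = -241702/95297 + 3851913815625/37582982668 = 357991948810794689/3581545499312396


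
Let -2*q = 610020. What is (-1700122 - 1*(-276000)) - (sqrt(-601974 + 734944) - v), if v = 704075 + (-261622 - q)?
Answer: -676659 - sqrt(132970) ≈ -6.7702e+5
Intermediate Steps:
q = -305010 (q = -1/2*610020 = -305010)
v = 747463 (v = 704075 + (-261622 - 1*(-305010)) = 704075 + (-261622 + 305010) = 704075 + 43388 = 747463)
(-1700122 - 1*(-276000)) - (sqrt(-601974 + 734944) - v) = (-1700122 - 1*(-276000)) - (sqrt(-601974 + 734944) - 1*747463) = (-1700122 + 276000) - (sqrt(132970) - 747463) = -1424122 - (-747463 + sqrt(132970)) = -1424122 + (747463 - sqrt(132970)) = -676659 - sqrt(132970)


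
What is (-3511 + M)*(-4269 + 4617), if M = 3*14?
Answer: -1207212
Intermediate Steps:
M = 42
(-3511 + M)*(-4269 + 4617) = (-3511 + 42)*(-4269 + 4617) = -3469*348 = -1207212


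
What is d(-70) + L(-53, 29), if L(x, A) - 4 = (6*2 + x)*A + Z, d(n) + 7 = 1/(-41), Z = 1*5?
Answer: -48668/41 ≈ -1187.0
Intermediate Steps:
Z = 5
d(n) = -288/41 (d(n) = -7 + 1/(-41) = -7 - 1/41 = -288/41)
L(x, A) = 9 + A*(12 + x) (L(x, A) = 4 + ((6*2 + x)*A + 5) = 4 + ((12 + x)*A + 5) = 4 + (A*(12 + x) + 5) = 4 + (5 + A*(12 + x)) = 9 + A*(12 + x))
d(-70) + L(-53, 29) = -288/41 + (9 + 12*29 + 29*(-53)) = -288/41 + (9 + 348 - 1537) = -288/41 - 1180 = -48668/41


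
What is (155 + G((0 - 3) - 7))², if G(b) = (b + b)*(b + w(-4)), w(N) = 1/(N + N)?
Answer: 511225/4 ≈ 1.2781e+5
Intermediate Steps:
w(N) = 1/(2*N)
G(b) = 2*b*(-⅛ + b) (G(b) = (b + b)*(b + (½)/(-4)) = (2*b)*(b + (½)*(-¼)) = (2*b)*(b - ⅛) = (2*b)*(-⅛ + b) = 2*b*(-⅛ + b))
(155 + G((0 - 3) - 7))² = (155 + ((0 - 3) - 7)*(-1 + 8*((0 - 3) - 7))/4)² = (155 + (-3 - 7)*(-1 + 8*(-3 - 7))/4)² = (155 + (¼)*(-10)*(-1 + 8*(-10)))² = (155 + (¼)*(-10)*(-1 - 80))² = (155 + (¼)*(-10)*(-81))² = (155 + 405/2)² = (715/2)² = 511225/4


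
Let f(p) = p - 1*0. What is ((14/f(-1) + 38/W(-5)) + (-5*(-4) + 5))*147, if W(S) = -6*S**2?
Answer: 39494/25 ≈ 1579.8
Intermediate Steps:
f(p) = p (f(p) = p + 0 = p)
((14/f(-1) + 38/W(-5)) + (-5*(-4) + 5))*147 = ((14/(-1) + 38/((-6*(-5)**2))) + (-5*(-4) + 5))*147 = ((14*(-1) + 38/((-6*25))) + (20 + 5))*147 = ((-14 + 38/(-150)) + 25)*147 = ((-14 + 38*(-1/150)) + 25)*147 = ((-14 - 19/75) + 25)*147 = (-1069/75 + 25)*147 = (806/75)*147 = 39494/25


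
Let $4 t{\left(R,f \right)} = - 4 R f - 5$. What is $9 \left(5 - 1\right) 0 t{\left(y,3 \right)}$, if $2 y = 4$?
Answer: $0$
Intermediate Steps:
$y = 2$ ($y = \frac{1}{2} \cdot 4 = 2$)
$t{\left(R,f \right)} = - \frac{5}{4} - R f$ ($t{\left(R,f \right)} = \frac{- 4 R f - 5}{4} = \frac{-5 - 4 R f}{4} = - \frac{5}{4} - R f$)
$9 \left(5 - 1\right) 0 t{\left(y,3 \right)} = 9 \left(5 - 1\right) 0 \left(- \frac{5}{4} - 2 \cdot 3\right) = 9 \cdot 4 \cdot 0 \left(- \frac{5}{4} - 6\right) = 36 \cdot 0 \left(- \frac{29}{4}\right) = 36 \cdot 0 = 0$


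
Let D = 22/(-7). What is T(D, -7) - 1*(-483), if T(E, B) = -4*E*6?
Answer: 3909/7 ≈ 558.43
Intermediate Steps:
D = -22/7 (D = 22*(-1/7) = -22/7 ≈ -3.1429)
T(E, B) = -24*E
T(D, -7) - 1*(-483) = -24*(-22/7) - 1*(-483) = 528/7 + 483 = 3909/7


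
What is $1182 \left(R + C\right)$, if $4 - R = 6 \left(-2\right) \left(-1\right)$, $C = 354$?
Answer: $408972$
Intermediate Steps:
$R = -8$ ($R = 4 - 6 \left(-2\right) \left(-1\right) = 4 - \left(-12\right) \left(-1\right) = 4 - 12 = -8$)
$1182 \left(R + C\right) = 1182 \left(-8 + 354\right) = 1182 \cdot 346 = 408972$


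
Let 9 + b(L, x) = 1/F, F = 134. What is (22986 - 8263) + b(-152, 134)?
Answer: 1971677/134 ≈ 14714.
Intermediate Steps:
b(L, x) = -1205/134 (b(L, x) = -9 + 1/134 = -1205/134)
(22986 - 8263) + b(-152, 134) = (22986 - 8263) - 1205/134 = 14723 - 1205/134 = 1971677/134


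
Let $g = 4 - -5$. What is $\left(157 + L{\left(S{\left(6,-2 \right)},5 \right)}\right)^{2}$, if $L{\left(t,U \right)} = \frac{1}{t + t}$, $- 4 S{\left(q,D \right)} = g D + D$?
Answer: $\frac{2468041}{100} \approx 24680.0$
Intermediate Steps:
$g = 9$ ($g = 4 + 5 = 9$)
$S{\left(q,D \right)} = - \frac{5 D}{2}$ ($S{\left(q,D \right)} = - \frac{9 D + D}{4} = - \frac{10 D}{4} = - \frac{5 D}{2}$)
$L{\left(t,U \right)} = \frac{1}{2 t}$
$\left(157 + L{\left(S{\left(6,-2 \right)},5 \right)}\right)^{2} = \left(157 + \frac{1}{2 \left(\left(- \frac{5}{2}\right) \left(-2\right)\right)}\right)^{2} = \left(157 + \frac{1}{2 \cdot 5}\right)^{2} = \left(157 + \frac{1}{2} \cdot \frac{1}{5}\right)^{2} = \left(157 + \frac{1}{10}\right)^{2} = \left(\frac{1571}{10}\right)^{2} = \frac{2468041}{100}$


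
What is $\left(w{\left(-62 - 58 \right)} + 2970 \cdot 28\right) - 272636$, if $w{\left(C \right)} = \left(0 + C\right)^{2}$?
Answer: $-175076$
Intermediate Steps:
$w{\left(C \right)} = C^{2}$
$\left(w{\left(-62 - 58 \right)} + 2970 \cdot 28\right) - 272636 = \left(\left(-62 - 58\right)^{2} + 2970 \cdot 28\right) - 272636 = \left(\left(-120\right)^{2} + 83160\right) - 272636 = \left(14400 + 83160\right) - 272636 = 97560 - 272636 = -175076$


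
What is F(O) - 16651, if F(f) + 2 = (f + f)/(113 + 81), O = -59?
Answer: -1615400/97 ≈ -16654.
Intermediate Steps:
F(f) = -2 + f/97 (F(f) = -2 + (f + f)/(113 + 81) = -2 + (2*f)/194 = -2 + (2*f)*(1/194) = -2 + f/97)
F(O) - 16651 = (-2 + (1/97)*(-59)) - 16651 = (-2 - 59/97) - 16651 = -253/97 - 16651 = -1615400/97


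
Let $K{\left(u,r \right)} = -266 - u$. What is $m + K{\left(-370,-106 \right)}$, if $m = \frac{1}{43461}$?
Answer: $\frac{4519945}{43461} \approx 104.0$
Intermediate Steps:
$m = \frac{1}{43461} \approx 2.3009 \cdot 10^{-5}$
$m + K{\left(-370,-106 \right)} = \frac{1}{43461} - -104 = \frac{1}{43461} + \left(-266 + 370\right) = \frac{1}{43461} + 104 = \frac{4519945}{43461}$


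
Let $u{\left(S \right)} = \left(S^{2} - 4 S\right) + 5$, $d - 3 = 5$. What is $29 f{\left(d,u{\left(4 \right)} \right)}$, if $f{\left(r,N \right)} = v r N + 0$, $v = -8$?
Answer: $-9280$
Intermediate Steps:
$d = 8$ ($d = 3 + 5 = 8$)
$u{\left(S \right)} = 5 + S^{2} - 4 S$
$f{\left(r,N \right)} = - 8 N r$ ($f{\left(r,N \right)} = - 8 r N + 0 = - 8 N r + 0 = - 8 N r$)
$29 f{\left(d,u{\left(4 \right)} \right)} = 29 \left(\left(-8\right) \left(5 + 4^{2} - 16\right) 8\right) = 29 \left(\left(-8\right) \left(5 + 16 - 16\right) 8\right) = 29 \left(\left(-8\right) 5 \cdot 8\right) = 29 \left(-320\right) = -9280$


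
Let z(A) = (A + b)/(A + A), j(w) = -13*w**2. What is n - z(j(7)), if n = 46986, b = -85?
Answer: 29929721/637 ≈ 46985.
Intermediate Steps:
z(A) = (-85 + A)/(2*A) (z(A) = (A - 85)/(A + A) = (-85 + A)/((2*A)) = (-85 + A)*(1/(2*A)) = (-85 + A)/(2*A))
n - z(j(7)) = 46986 - (-85 - 13*7**2)/(2*((-13*7**2))) = 46986 - (-85 - 13*49)/(2*((-13*49))) = 46986 - (-85 - 637)/(2*(-637)) = 46986 - (-1)*(-722)/(2*637) = 46986 - 1*361/637 = 46986 - 361/637 = 29929721/637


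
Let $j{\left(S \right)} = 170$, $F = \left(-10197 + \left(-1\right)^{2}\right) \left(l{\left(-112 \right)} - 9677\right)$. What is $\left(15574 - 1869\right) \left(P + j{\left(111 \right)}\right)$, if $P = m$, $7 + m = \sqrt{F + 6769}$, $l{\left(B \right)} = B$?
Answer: $2233915 + 13705 \sqrt{99815413} \approx 1.3916 \cdot 10^{8}$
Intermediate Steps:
$F = 99808644$ ($F = \left(-10197 + \left(-1\right)^{2}\right) \left(-112 - 9677\right) = \left(-10197 + 1\right) \left(-9789\right) = \left(-10196\right) \left(-9789\right) = 99808644$)
$m = -7 + \sqrt{99815413}$ ($m = -7 + \sqrt{99808644 + 6769} = -7 + \sqrt{99815413} \approx 9983.8$)
$P = -7 + \sqrt{99815413} \approx 9983.8$
$\left(15574 - 1869\right) \left(P + j{\left(111 \right)}\right) = \left(15574 - 1869\right) \left(\left(-7 + \sqrt{99815413}\right) + 170\right) = 13705 \left(163 + \sqrt{99815413}\right) = 2233915 + 13705 \sqrt{99815413}$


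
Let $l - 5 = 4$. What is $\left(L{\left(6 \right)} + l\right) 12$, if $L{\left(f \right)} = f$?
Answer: $180$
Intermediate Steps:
$l = 9$ ($l = 5 + 4 = 9$)
$\left(L{\left(6 \right)} + l\right) 12 = \left(6 + 9\right) 12 = 15 \cdot 12 = 180$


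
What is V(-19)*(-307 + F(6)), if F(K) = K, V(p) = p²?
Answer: -108661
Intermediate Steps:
V(-19)*(-307 + F(6)) = (-19)²*(-307 + 6) = 361*(-301) = -108661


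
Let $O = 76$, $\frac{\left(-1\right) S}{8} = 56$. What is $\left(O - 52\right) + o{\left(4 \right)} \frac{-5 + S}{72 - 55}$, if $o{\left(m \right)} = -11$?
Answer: $\frac{5391}{17} \approx 317.12$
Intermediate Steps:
$S = -448$ ($S = \left(-8\right) 56 = -448$)
$\left(O - 52\right) + o{\left(4 \right)} \frac{-5 + S}{72 - 55} = \left(76 - 52\right) - 11 \frac{-5 - 448}{72 - 55} = 24 - 11 \left(- \frac{453}{17}\right) = 24 - 11 \left(\left(-453\right) \frac{1}{17}\right) = 24 - - \frac{4983}{17} = 24 + \frac{4983}{17} = \frac{5391}{17}$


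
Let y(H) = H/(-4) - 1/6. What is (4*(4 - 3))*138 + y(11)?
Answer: 6589/12 ≈ 549.08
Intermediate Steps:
y(H) = -1/6 - H/4 (y(H) = H*(-1/4) - 1*1/6 = -H/4 - 1/6 = -1/6 - H/4)
(4*(4 - 3))*138 + y(11) = (4*(4 - 3))*138 + (-1/6 - 1/4*11) = (4*1)*138 + (-1/6 - 11/4) = 4*138 - 35/12 = 552 - 35/12 = 6589/12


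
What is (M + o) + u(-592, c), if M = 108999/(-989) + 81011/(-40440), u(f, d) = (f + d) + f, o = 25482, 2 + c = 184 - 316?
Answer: 961955006801/39995160 ≈ 24052.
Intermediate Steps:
c = -134 (c = -2 + (184 - 316) = -2 - 132 = -134)
u(f, d) = d + 2*f (u(f, d) = (d + f) + f = d + 2*f)
M = -4488039439/39995160 (M = 108999*(-1/989) + 81011*(-1/40440) = -108999/989 - 81011/40440 = -4488039439/39995160 ≈ -112.21)
(M + o) + u(-592, c) = (-4488039439/39995160 + 25482) + (-134 + 2*(-592)) = 1014668627681/39995160 + (-134 - 1184) = 1014668627681/39995160 - 1318 = 961955006801/39995160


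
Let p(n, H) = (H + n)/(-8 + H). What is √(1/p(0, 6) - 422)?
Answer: I*√3801/3 ≈ 20.551*I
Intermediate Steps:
p(n, H) = (H + n)/(-8 + H)
√(1/p(0, 6) - 422) = √(1/((6 + 0)/(-8 + 6)) - 422) = √(1/(6/(-2)) - 422) = √(1/(-½*6) - 422) = √(1/(-3) - 422) = √(-⅓ - 422) = √(-1267/3) = I*√3801/3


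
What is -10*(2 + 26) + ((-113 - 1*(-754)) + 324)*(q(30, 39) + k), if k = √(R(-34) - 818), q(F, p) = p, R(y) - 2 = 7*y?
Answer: 37355 + 965*I*√1054 ≈ 37355.0 + 31329.0*I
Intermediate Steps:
R(y) = 2 + 7*y
k = I*√1054 (k = √((2 + 7*(-34)) - 818) = √((2 - 238) - 818) = √(-236 - 818) = √(-1054) = I*√1054 ≈ 32.465*I)
-10*(2 + 26) + ((-113 - 1*(-754)) + 324)*(q(30, 39) + k) = -10*(2 + 26) + ((-113 - 1*(-754)) + 324)*(39 + I*√1054) = -10*28 + ((-113 + 754) + 324)*(39 + I*√1054) = -280 + (641 + 324)*(39 + I*√1054) = -280 + 965*(39 + I*√1054) = -280 + (37635 + 965*I*√1054) = 37355 + 965*I*√1054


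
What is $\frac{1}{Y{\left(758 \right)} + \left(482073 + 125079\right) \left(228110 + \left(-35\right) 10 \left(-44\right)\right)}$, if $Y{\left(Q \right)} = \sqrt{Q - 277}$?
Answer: $\frac{11372891040}{1681454457900259660763} - \frac{\sqrt{481}}{21858907952703375589919} \approx 6.7637 \cdot 10^{-12}$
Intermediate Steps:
$Y{\left(Q \right)} = \sqrt{-277 + Q}$
$\frac{1}{Y{\left(758 \right)} + \left(482073 + 125079\right) \left(228110 + \left(-35\right) 10 \left(-44\right)\right)} = \frac{1}{\sqrt{-277 + 758} + \left(482073 + 125079\right) \left(228110 + \left(-35\right) 10 \left(-44\right)\right)} = \frac{1}{\sqrt{481} + 607152 \left(228110 - -15400\right)} = \frac{1}{\sqrt{481} + 607152 \left(228110 + 15400\right)} = \frac{1}{\sqrt{481} + 607152 \cdot 243510} = \frac{1}{\sqrt{481} + 147847583520} = \frac{1}{147847583520 + \sqrt{481}}$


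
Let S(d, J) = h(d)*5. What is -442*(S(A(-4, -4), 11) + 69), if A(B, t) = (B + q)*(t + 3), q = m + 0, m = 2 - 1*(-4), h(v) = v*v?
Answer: -39338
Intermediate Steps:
h(v) = v²
m = 6 (m = 2 + 4 = 6)
q = 6 (q = 6 + 0 = 6)
A(B, t) = (3 + t)*(6 + B) (A(B, t) = (B + 6)*(t + 3) = (6 + B)*(3 + t) = (3 + t)*(6 + B))
S(d, J) = 5*d² (S(d, J) = d²*5 = 5*d²)
-442*(S(A(-4, -4), 11) + 69) = -442*(5*(18 + 3*(-4) + 6*(-4) - 4*(-4))² + 69) = -442*(5*(18 - 12 - 24 + 16)² + 69) = -442*(5*(-2)² + 69) = -442*(5*4 + 69) = -442*(20 + 69) = -442*89 = -39338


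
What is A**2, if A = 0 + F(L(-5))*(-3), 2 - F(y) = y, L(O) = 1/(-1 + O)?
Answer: 169/4 ≈ 42.250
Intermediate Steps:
F(y) = 2 - y
A = -13/2 (A = 0 + (2 - 1/(-1 - 5))*(-3) = 0 + (2 - 1/(-6))*(-3) = 0 + (2 - 1*(-1/6))*(-3) = 0 + (2 + 1/6)*(-3) = 0 + (13/6)*(-3) = 0 - 13/2 = -13/2 ≈ -6.5000)
A**2 = (-13/2)**2 = 169/4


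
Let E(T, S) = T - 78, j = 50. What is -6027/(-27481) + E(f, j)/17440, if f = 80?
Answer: 52582921/239634320 ≈ 0.21943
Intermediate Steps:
E(T, S) = -78 + T
-6027/(-27481) + E(f, j)/17440 = -6027/(-27481) + (-78 + 80)/17440 = -6027*(-1/27481) + 2*(1/17440) = 6027/27481 + 1/8720 = 52582921/239634320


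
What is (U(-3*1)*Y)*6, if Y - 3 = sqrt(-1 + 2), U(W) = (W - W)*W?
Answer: 0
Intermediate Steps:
U(W) = 0 (U(W) = 0*W = 0)
Y = 4 (Y = 3 + sqrt(-1 + 2) = 3 + sqrt(1) = 3 + 1 = 4)
(U(-3*1)*Y)*6 = (0*4)*6 = 0*6 = 0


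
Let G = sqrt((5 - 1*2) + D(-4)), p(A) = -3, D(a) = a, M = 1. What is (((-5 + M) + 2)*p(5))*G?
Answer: 6*I ≈ 6.0*I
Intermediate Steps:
G = I (G = sqrt((5 - 1*2) - 4) = sqrt((5 - 2) - 4) = sqrt(3 - 4) = sqrt(-1) = I ≈ 1.0*I)
(((-5 + M) + 2)*p(5))*G = (((-5 + 1) + 2)*(-3))*I = ((-4 + 2)*(-3))*I = (-2*(-3))*I = 6*I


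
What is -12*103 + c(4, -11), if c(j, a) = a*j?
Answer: -1280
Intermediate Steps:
-12*103 + c(4, -11) = -12*103 - 11*4 = -1236 - 44 = -1280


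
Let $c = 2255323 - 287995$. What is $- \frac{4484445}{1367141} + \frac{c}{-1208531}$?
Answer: $- \frac{8109205569543}{1652232279871} \approx -4.908$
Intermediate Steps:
$c = 1967328$ ($c = 2255323 - 287995 = 1967328$)
$- \frac{4484445}{1367141} + \frac{c}{-1208531} = - \frac{4484445}{1367141} + \frac{1967328}{-1208531} = \left(-4484445\right) \frac{1}{1367141} + 1967328 \left(- \frac{1}{1208531}\right) = - \frac{4484445}{1367141} - \frac{1967328}{1208531} = - \frac{8109205569543}{1652232279871}$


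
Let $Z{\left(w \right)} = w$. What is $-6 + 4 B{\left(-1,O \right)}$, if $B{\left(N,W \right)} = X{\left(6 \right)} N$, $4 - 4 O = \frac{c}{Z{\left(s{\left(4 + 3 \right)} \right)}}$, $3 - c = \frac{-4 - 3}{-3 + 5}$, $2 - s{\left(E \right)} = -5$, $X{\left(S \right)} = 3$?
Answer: $-18$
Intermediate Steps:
$s{\left(E \right)} = 7$ ($s{\left(E \right)} = 2 - -5 = 2 + 5 = 7$)
$c = \frac{13}{2}$ ($c = 3 - \frac{-4 - 3}{-3 + 5} = 3 - - \frac{7}{2} = 3 + \frac{7}{2} = \frac{13}{2} \approx 6.5$)
$O = \frac{43}{56}$ ($O = 1 - \frac{\frac{13}{2} \cdot \frac{1}{7}}{4} = 1 - \frac{13}{56} = \frac{43}{56} \approx 0.76786$)
$B{\left(N,W \right)} = 3 N$
$-6 + 4 B{\left(-1,O \right)} = -6 + 4 \cdot 3 \left(-1\right) = -6 + 4 \left(-3\right) = -6 - 12 = -18$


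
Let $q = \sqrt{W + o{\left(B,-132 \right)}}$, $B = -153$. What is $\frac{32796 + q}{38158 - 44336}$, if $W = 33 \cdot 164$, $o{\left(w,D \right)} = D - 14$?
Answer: $- \frac{16398}{3089} - \frac{\sqrt{5266}}{6178} \approx -5.3203$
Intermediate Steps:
$o{\left(w,D \right)} = -14 + D$ ($o{\left(w,D \right)} = D - 14 = -14 + D$)
$W = 5412$
$q = \sqrt{5266}$ ($q = \sqrt{5412 - 146} = \sqrt{5266} \approx 72.567$)
$\frac{32796 + q}{38158 - 44336} = \frac{32796 + \sqrt{5266}}{38158 - 44336} = \frac{32796 + \sqrt{5266}}{-6178} = \left(32796 + \sqrt{5266}\right) \left(- \frac{1}{6178}\right) = - \frac{16398}{3089} - \frac{\sqrt{5266}}{6178}$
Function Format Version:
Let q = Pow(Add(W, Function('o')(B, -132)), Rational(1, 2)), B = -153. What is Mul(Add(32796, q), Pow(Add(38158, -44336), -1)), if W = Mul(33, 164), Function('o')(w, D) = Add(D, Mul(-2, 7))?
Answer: Add(Rational(-16398, 3089), Mul(Rational(-1, 6178), Pow(5266, Rational(1, 2)))) ≈ -5.3203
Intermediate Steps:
Function('o')(w, D) = Add(-14, D) (Function('o')(w, D) = Add(D, -14) = Add(-14, D))
W = 5412
q = Pow(5266, Rational(1, 2)) (q = Pow(Add(5412, Add(-14, -132)), Rational(1, 2)) = Pow(Add(5412, -146), Rational(1, 2)) = Pow(5266, Rational(1, 2)) ≈ 72.567)
Mul(Add(32796, q), Pow(Add(38158, -44336), -1)) = Mul(Add(32796, Pow(5266, Rational(1, 2))), Pow(Add(38158, -44336), -1)) = Mul(Add(32796, Pow(5266, Rational(1, 2))), Pow(-6178, -1)) = Mul(Add(32796, Pow(5266, Rational(1, 2))), Rational(-1, 6178)) = Add(Rational(-16398, 3089), Mul(Rational(-1, 6178), Pow(5266, Rational(1, 2))))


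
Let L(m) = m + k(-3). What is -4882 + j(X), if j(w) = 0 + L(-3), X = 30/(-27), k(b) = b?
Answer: -4888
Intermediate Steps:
L(m) = -3 + m (L(m) = m - 3 = -3 + m)
X = -10/9 (X = 30*(-1/27) = -10/9 ≈ -1.1111)
j(w) = -6 (j(w) = 0 + (-3 - 3) = 0 - 6 = -6)
-4882 + j(X) = -4882 - 6 = -4888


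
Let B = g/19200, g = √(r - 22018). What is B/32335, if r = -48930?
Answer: I*√17737/310416000 ≈ 4.2904e-7*I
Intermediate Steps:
g = 2*I*√17737 (g = √(-48930 - 22018) = √(-70948) = 2*I*√17737 ≈ 266.36*I)
B = I*√17737/9600 (B = (2*I*√17737)/19200 = (2*I*√17737)*(1/19200) = I*√17737/9600 ≈ 0.013873*I)
B/32335 = (I*√17737/9600)/32335 = (I*√17737/9600)*(1/32335) = I*√17737/310416000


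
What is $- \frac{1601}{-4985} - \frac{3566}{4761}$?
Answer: $- \frac{10154149}{23733585} \approx -0.42784$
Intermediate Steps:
$- \frac{1601}{-4985} - \frac{3566}{4761} = \left(-1601\right) \left(- \frac{1}{4985}\right) - \frac{3566}{4761} = \frac{1601}{4985} - \frac{3566}{4761} = - \frac{10154149}{23733585}$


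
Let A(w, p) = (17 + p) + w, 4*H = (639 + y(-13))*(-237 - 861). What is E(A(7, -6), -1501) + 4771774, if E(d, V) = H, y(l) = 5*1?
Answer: 4594996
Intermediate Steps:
y(l) = 5
H = -176778 (H = ((639 + 5)*(-237 - 861))/4 = (644*(-1098))/4 = (1/4)*(-707112) = -176778)
A(w, p) = 17 + p + w
E(d, V) = -176778
E(A(7, -6), -1501) + 4771774 = -176778 + 4771774 = 4594996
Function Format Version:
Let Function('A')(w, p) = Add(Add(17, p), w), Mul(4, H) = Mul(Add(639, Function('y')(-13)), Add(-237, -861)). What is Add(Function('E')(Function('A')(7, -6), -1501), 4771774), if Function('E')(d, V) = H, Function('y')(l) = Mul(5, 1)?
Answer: 4594996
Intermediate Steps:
Function('y')(l) = 5
H = -176778 (H = Mul(Rational(1, 4), Mul(Add(639, 5), Add(-237, -861))) = Mul(Rational(1, 4), Mul(644, -1098)) = Mul(Rational(1, 4), -707112) = -176778)
Function('A')(w, p) = Add(17, p, w)
Function('E')(d, V) = -176778
Add(Function('E')(Function('A')(7, -6), -1501), 4771774) = Add(-176778, 4771774) = 4594996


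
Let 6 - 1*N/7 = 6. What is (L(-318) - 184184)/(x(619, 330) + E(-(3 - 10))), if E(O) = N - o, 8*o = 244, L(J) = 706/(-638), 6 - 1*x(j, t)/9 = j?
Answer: 117510098/3539305 ≈ 33.201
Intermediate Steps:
N = 0 (N = 42 - 7*6 = 42 - 42 = 0)
x(j, t) = 54 - 9*j
L(J) = -353/319 (L(J) = 706*(-1/638) = -353/319)
o = 61/2 (o = (⅛)*244 = 61/2 ≈ 30.500)
E(O) = -61/2 (E(O) = 0 - 1*61/2 = 0 - 61/2 = -61/2)
(L(-318) - 184184)/(x(619, 330) + E(-(3 - 10))) = (-353/319 - 184184)/((54 - 9*619) - 61/2) = -58755049/(319*((54 - 5571) - 61/2)) = -58755049/(319*(-5517 - 61/2)) = -58755049/(319*(-11095/2)) = -58755049/319*(-2/11095) = 117510098/3539305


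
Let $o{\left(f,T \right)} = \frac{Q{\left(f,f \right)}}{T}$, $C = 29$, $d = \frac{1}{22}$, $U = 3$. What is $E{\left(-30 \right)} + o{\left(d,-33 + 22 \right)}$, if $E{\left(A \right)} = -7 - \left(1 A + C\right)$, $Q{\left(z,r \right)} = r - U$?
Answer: $- \frac{1387}{242} \approx -5.7314$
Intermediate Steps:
$d = \frac{1}{22} \approx 0.045455$
$Q{\left(z,r \right)} = -3 + r$ ($Q{\left(z,r \right)} = r - 3 = -3 + r$)
$E{\left(A \right)} = -36 - A$ ($E{\left(A \right)} = -7 - \left(1 A + 29\right) = -7 - \left(A + 29\right) = -7 - \left(29 + A\right) = -36 - A$)
$o{\left(f,T \right)} = \frac{-3 + f}{T}$
$E{\left(-30 \right)} + o{\left(d,-33 + 22 \right)} = \left(-36 - -30\right) + \frac{-3 + \frac{1}{22}}{-33 + 22} = \left(-36 + 30\right) + \frac{1}{-11} \left(- \frac{65}{22}\right) = -6 - - \frac{65}{242} = -6 + \frac{65}{242} = - \frac{1387}{242}$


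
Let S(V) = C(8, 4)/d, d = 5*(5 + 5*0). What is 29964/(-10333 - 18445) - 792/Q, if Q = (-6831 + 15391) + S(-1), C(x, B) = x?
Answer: -145465419/128306713 ≈ -1.1337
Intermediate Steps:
d = 25 (d = 5*(5 + 0) = 5*5 = 25)
S(V) = 8/25
Q = 214008/25 (Q = (-6831 + 15391) + 8/25 = 8560 + 8/25 = 214008/25 ≈ 8560.3)
29964/(-10333 - 18445) - 792/Q = 29964/(-10333 - 18445) - 792/214008/25 = 29964/(-28778) - 792*25/214008 = 29964*(-1/28778) - 825/8917 = -14982/14389 - 825/8917 = -145465419/128306713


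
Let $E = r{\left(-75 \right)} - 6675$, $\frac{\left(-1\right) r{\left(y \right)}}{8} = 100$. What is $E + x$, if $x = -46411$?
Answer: $-53886$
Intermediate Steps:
$r{\left(y \right)} = -800$ ($r{\left(y \right)} = \left(-8\right) 100 = -800$)
$E = -7475$ ($E = -800 - 6675 = -7475$)
$E + x = -7475 - 46411 = -53886$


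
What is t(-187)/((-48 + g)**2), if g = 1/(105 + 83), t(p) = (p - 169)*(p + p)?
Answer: 4705841536/81414529 ≈ 57.801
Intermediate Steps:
t(p) = 2*p*(-169 + p) (t(p) = (-169 + p)*(2*p) = 2*p*(-169 + p))
g = 1/188 ≈ 0.0053191
t(-187)/((-48 + g)**2) = (2*(-187)*(-169 - 187))/((-48 + 1/188)**2) = (2*(-187)*(-356))/((-9023/188)**2) = 133144/(81414529/35344) = 133144*(35344/81414529) = 4705841536/81414529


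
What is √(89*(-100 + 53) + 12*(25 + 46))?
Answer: I*√3331 ≈ 57.715*I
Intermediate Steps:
√(89*(-100 + 53) + 12*(25 + 46)) = √(89*(-47) + 12*71) = √(-4183 + 852) = √(-3331) = I*√3331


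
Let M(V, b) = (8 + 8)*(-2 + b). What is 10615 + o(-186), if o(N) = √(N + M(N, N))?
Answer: 10615 + I*√3194 ≈ 10615.0 + 56.516*I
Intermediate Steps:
M(V, b) = -32 + 16*b (M(V, b) = 16*(-2 + b) = -32 + 16*b)
o(N) = √(-32 + 17*N) (o(N) = √(N + (-32 + 16*N)) = √(-32 + 17*N))
10615 + o(-186) = 10615 + √(-32 + 17*(-186)) = 10615 + √(-32 - 3162) = 10615 + √(-3194) = 10615 + I*√3194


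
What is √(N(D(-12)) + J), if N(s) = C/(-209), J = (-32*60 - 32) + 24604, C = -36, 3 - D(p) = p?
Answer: 4*√61841846/209 ≈ 150.51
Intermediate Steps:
D(p) = 3 - p
J = 22652 (J = (-1920 - 32) + 24604 = -1952 + 24604 = 22652)
N(s) = 36/209 (N(s) = -36/(-209) = -36*(-1/209) = 36/209)
√(N(D(-12)) + J) = √(36/209 + 22652) = √(4734304/209) = 4*√61841846/209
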